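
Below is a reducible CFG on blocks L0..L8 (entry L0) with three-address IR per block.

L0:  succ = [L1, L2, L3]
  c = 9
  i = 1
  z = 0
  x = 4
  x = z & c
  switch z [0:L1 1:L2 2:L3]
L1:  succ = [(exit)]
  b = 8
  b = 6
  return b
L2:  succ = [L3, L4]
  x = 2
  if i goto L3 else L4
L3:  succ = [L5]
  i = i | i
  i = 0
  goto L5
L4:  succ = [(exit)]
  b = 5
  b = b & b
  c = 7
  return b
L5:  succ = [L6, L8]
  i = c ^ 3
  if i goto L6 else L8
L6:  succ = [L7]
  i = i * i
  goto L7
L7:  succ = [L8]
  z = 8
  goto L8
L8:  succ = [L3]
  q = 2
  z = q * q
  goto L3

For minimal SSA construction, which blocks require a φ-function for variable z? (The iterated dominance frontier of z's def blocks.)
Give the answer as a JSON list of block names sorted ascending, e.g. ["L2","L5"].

Answer: ["L3", "L8"]

Analysis:
idom tree: L1←L0 L2←L0 L3←L0 L4←L2 L5←L3 L6←L5 L7←L6 L8←L5
Join-block Dom:
  L3: preds {L0,L2,L8}: {L0} ∩ {L0,L2} ∩ {L0,L3,L5,L8} = {L0}; idom=L0
  L8: preds {L5,L7}: {L0,L3,L5} ∩ {L0,L3,L5,L6,L7} = {L0,L3,L5}; idom=L5

DF derivation:
  L3←L0: walk · to L0
  L3←L2: walk L2 to L0
  L3←L8: walk L8→L5→L3 to L0
  L8←L5: walk · to L5
  L8←L7: walk L7→L6 to L5
  DF(L0)=∅
  DF(L1)=∅
  DF(L2)={L3}
  DF(L3)={L3}
  DF(L4)=∅
  DF(L5)={L3}
  DF(L6)={L8}
  DF(L7)={L8}
  DF(L8)={L3}

φ for z: defs {L0,L7,L8}
  DF⁺ = {L3,L8}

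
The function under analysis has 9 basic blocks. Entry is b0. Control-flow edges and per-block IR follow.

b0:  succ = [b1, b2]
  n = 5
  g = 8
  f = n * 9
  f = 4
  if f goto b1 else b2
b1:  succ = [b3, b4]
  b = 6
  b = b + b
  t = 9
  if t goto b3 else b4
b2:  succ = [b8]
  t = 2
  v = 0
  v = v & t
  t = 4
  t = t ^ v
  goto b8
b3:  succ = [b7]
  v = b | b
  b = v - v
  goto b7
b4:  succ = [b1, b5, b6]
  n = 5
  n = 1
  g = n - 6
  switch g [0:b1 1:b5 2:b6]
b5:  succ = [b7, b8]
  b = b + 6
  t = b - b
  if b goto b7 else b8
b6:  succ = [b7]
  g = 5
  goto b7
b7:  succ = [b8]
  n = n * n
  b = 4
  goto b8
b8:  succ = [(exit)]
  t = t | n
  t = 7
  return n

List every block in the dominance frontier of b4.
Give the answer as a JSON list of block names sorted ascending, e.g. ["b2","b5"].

idom tree: b1←b0 b2←b0 b3←b1 b4←b1 b5←b4 b6←b4 b7←b1 b8←b0
Dom at joins:
  b1: preds {b0,b4}: {b0} ∩ {b0,b1,b4} = {b0}; idom=b0
  b7: preds {b3,b5,b6}: {b0,b1,b3} ∩ {b0,b1,b4,b5} ∩ {b0,b1,b4,b6} = {b0,b1}; idom=b1
  b8: preds {b2,b5,b7}: {b0,b2} ∩ {b0,b1,b4,b5} ∩ {b0,b1,b7} = {b0}; idom=b0

DF derivation:
  join b1 pred b0: · stop@b0
  join b1 pred b4: b4→b1 stop@b0
  join b7 pred b3: b3 stop@b1
  join b7 pred b5: b5→b4 stop@b1
  join b7 pred b6: b6→b4 stop@b1
  join b8 pred b2: b2 stop@b0
  join b8 pred b5: b5→b4→b1 stop@b0
  join b8 pred b7: b7→b1 stop@b0
  b0 → ∅
  b1 → {b1,b8}
  b2 → {b8}
  b3 → {b7}
  b4 → {b1,b7,b8}
  b5 → {b7,b8}
  b6 → {b7}
  b7 → {b8}
  b8 → ∅

DF(b4) = ["b1", "b7", "b8"]

Answer: ["b1", "b7", "b8"]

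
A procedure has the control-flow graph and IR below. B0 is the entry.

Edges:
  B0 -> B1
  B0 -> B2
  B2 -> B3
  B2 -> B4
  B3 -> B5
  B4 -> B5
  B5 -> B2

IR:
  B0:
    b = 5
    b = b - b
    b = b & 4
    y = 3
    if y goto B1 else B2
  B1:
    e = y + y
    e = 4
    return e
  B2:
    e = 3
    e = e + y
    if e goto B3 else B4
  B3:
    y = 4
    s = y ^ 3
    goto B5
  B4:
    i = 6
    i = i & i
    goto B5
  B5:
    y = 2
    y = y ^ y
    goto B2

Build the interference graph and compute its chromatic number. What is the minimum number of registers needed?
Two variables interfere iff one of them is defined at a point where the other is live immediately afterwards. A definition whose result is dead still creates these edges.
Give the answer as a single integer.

Per-block:
  B0 def {b,y} use ∅
  B1 def {e} use {y}
  B2 def {e} use {y}
  B3 def {s,y} use ∅
  B4 def {i} use ∅
  B5 def {y} use ∅

Backward fixpoint:
  B0 li=∅ lo={y}
  B1 li={y} lo=∅
  B2 li={y} lo=∅
  B3 li=∅ lo=∅
  B4 li=∅ lo=∅
  B5 li=∅ lo={y}

Conflict graph:
  b↔∅
  e↔{y}
  i↔∅
  s↔∅
  y↔{e}

Registers:
  clique {e,y} ⇒ need ≥ 2
  assign b→r0 e→r0 i→r0 s→r0 y→r1 — no edge inside a register ⇒ χ ≤ 2
  χ = 2

Answer: 2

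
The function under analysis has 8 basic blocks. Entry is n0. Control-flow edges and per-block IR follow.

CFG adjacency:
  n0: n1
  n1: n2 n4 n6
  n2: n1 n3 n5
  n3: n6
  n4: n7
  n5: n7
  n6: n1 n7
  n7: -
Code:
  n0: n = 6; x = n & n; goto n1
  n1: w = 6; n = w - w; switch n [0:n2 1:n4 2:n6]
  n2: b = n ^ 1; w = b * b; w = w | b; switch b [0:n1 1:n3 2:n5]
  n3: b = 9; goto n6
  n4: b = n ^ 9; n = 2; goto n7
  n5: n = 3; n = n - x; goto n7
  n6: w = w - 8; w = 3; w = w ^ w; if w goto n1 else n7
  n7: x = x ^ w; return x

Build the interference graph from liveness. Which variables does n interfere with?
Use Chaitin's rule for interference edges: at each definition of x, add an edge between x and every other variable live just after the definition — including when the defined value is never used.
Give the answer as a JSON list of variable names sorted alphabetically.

Block summaries:
  n0 def {n,x} use ∅
  n1 def {n,w} use ∅
  n2 def {b,w} use {n}
  n3 def {b} use ∅
  n4 def {b,n} use {n}
  n5 def {n} use {x}
  n6 def {w} use {w}
  n7 def {x} use {w,x}

Liveness:
  n0 li=∅ lo={x}
  n1 li={x} lo={n,w,x}
  n2 li={n,x} lo={w,x}
  n3 li={w,x} lo={w,x}
  n4 li={n,w,x} lo={w,x}
  n5 li={w,x} lo={w,x}
  n6 li={w,x} lo={w,x}
  n7 li={w,x} lo=∅

Interfere edges:
  b: {w,x}
  n: {w,x}
  w: {b,n,x}
  x: {b,n,w}

N(n) = ["w", "x"]

Answer: ["w", "x"]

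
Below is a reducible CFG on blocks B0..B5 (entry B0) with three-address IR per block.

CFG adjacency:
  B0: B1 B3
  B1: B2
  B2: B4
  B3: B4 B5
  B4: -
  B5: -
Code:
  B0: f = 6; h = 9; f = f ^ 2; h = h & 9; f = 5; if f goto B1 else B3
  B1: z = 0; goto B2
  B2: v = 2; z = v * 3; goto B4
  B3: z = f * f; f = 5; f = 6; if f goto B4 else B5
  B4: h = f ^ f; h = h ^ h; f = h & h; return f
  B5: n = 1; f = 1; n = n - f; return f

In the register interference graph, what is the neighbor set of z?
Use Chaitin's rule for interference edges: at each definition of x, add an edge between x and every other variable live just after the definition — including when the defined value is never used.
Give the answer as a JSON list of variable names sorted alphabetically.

Answer: ["f"]

Derivation:
def/use:
  B0: def={f,h} ue=∅
  B1: def={z} ue=∅
  B2: def={v,z} ue=∅
  B3: def={f,z} ue={f}
  B4: def={f,h} ue={f}
  B5: def={f,n} ue=∅

Liveness:
  B0: in=∅ out={f}
  B1: in={f} out={f}
  B2: in={f} out={f}
  B3: in={f} out={f}
  B4: in={f} out=∅
  B5: in=∅ out=∅

Conflict graph:
  f — {h,n,v,z}
  h — {f}
  n — {f}
  v — {f}
  z — {f}

N(z) = ["f"]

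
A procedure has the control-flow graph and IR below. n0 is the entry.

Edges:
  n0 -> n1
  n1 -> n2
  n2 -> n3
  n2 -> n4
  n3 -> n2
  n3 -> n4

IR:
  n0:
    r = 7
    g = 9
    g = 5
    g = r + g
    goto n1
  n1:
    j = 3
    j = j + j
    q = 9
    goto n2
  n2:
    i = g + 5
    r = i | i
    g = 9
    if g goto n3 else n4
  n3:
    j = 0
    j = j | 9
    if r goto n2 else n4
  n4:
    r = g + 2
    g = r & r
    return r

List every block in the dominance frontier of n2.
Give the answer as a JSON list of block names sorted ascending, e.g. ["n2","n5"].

idom tree: n1←n0 n2←n1 n3←n2 n4←n2
Dom∩ at merges:
  n2: preds {n1,n3}: {n0,n1} ∩ {n0,n1,n2,n3} = {n0,n1}; idom=n1
  n4: preds {n2,n3}: {n0,n1,n2} ∩ {n0,n1,n2,n3} = {n0,n1,n2}; idom=n2

DF walk-up:
  n2←n1: walk · to n1
  n2←n3: walk n3→n2 to n1
  n4←n2: walk · to n2
  n4←n3: walk n3 to n2
  DF(n0)=∅
  DF(n1)=∅
  DF(n2)={n2}
  DF(n3)={n2,n4}
  DF(n4)=∅

DF(n2) = ["n2"]

Answer: ["n2"]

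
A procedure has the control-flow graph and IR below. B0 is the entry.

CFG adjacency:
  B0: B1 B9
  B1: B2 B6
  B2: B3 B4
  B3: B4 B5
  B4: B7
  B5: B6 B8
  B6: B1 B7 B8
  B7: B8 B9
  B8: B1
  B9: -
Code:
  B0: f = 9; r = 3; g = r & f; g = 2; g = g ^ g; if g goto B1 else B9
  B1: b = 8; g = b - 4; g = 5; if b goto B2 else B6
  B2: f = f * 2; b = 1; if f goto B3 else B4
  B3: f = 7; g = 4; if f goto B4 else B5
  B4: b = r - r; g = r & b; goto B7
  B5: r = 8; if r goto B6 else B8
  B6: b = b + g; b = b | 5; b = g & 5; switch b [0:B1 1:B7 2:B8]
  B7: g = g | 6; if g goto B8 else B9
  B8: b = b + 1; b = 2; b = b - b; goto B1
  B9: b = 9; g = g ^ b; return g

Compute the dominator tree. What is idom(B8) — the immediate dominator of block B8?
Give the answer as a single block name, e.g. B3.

idom tree: B1←B0 B2←B1 B3←B2 B4←B2 B5←B3 B6←B1 B7←B1 B8←B1 B9←B0
Dom∩ at merges:
  B1: preds {B0,B6,B8}: {B0} ∩ {B0,B1,B6} ∩ {B0,B1,B8} = {B0}; idom=B0
  B4: preds {B2,B3}: {B0,B1,B2} ∩ {B0,B1,B2,B3} = {B0,B1,B2}; idom=B2
  B6: preds {B1,B5}: {B0,B1} ∩ {B0,B1,B2,B3,B5} = {B0,B1}; idom=B1
  B7: preds {B4,B6}: {B0,B1,B2,B4} ∩ {B0,B1,B6} = {B0,B1}; idom=B1
  B8: preds {B5,B6,B7}: {B0,B1,B2,B3,B5} ∩ {B0,B1,B6} ∩ {B0,B1,B7} = {B0,B1}; idom=B1
  B9: preds {B0,B7}: {B0} ∩ {B0,B1,B7} = {B0}; idom=B0

idom(B8) = B1

Answer: B1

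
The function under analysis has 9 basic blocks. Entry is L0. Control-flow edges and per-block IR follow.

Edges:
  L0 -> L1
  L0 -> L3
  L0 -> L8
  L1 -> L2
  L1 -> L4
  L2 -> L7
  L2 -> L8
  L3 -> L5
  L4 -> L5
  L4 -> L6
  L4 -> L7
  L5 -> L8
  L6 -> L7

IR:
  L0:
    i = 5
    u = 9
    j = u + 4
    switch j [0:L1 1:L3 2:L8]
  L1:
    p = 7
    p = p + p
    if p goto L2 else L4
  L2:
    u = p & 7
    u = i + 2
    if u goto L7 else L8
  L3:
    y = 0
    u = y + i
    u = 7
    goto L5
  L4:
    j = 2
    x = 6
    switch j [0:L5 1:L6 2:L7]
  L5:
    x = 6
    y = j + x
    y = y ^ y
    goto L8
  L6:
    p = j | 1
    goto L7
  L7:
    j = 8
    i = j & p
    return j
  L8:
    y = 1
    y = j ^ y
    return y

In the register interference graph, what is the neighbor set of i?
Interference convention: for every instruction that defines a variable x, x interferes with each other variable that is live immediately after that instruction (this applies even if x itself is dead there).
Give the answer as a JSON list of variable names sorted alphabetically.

def/use:
  L0: def={i,j,u} ue=∅
  L1: def={p} ue=∅
  L2: def={u} ue={i,p}
  L3: def={u,y} ue={i}
  L4: def={j,x} ue=∅
  L5: def={x,y} ue={j}
  L6: def={p} ue={j}
  L7: def={i,j} ue={p}
  L8: def={y} ue={j}

Liveness:
  L0: in=∅ out={i,j}
  L1: in={i,j} out={i,j,p}
  L2: in={i,j,p} out={j,p}
  L3: in={i,j} out={j}
  L4: in={p} out={j,p}
  L5: in={j} out={j}
  L6: in={j} out={p}
  L7: in={p} out=∅
  L8: in={j} out=∅

Interference:
  i↔{j,p,u,y}
  j↔{i,p,u,x,y}
  p↔{i,j,u,x}
  u↔{i,j,p}
  x↔{j,p}
  y↔{i,j}

N(i) = ["j", "p", "u", "y"]

Answer: ["j", "p", "u", "y"]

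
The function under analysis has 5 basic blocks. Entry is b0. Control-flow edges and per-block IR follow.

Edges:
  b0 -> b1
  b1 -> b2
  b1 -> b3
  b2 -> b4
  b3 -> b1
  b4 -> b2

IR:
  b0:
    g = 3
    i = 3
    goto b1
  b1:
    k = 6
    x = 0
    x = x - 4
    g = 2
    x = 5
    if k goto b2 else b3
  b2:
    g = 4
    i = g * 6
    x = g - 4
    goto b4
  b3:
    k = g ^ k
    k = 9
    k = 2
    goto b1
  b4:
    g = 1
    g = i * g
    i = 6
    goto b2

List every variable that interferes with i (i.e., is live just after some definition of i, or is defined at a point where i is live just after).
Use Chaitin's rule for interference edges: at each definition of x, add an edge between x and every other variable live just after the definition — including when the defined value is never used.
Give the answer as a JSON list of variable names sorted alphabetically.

Answer: ["g", "x"]

Working:
def/use:
  b0 def {g,i} use ∅
  b1 def {g,k,x} use ∅
  b2 def {g,i,x} use ∅
  b3 def {k} use {g,k}
  b4 def {g,i} use {i}

Backward fixpoint:
  live b0: ∅→∅
  live b1: ∅→{g,k}
  live b2: ∅→{i}
  live b3: {g,k}→∅
  live b4: {i}→∅

Interfere edges:
  g — {i,k,x}
  i — {g,x}
  k — {g,x}
  x — {g,i,k}

N(i) = ["g", "x"]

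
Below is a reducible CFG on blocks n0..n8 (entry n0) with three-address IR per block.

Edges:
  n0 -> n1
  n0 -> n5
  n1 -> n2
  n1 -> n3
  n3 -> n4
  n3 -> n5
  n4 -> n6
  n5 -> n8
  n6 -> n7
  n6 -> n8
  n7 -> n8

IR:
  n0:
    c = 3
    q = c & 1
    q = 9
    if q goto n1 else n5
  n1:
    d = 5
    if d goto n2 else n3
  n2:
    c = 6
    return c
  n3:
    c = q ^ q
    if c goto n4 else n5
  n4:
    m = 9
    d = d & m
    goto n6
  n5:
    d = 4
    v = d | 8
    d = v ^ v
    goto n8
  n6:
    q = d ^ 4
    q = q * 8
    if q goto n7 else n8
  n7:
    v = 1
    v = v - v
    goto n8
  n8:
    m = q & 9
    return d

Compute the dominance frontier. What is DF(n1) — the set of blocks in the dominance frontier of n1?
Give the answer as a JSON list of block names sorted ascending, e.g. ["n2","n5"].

idom tree: n1←n0 n2←n1 n3←n1 n4←n3 n5←n0 n6←n4 n7←n6 n8←n0
Dom at joins:
  n5: preds {n0,n3}: {n0} ∩ {n0,n1,n3} = {n0}; idom=n0
  n8: preds {n5,n6,n7}: {n0,n5} ∩ {n0,n1,n3,n4,n6} ∩ {n0,n1,n3,n4,n6,n7} = {n0}; idom=n0

Frontier:
  n5←n0: walk · to n0
  n5←n3: walk n3→n1 to n0
  n8←n5: walk n5 to n0
  n8←n6: walk n6→n4→n3→n1 to n0
  n8←n7: walk n7→n6→n4→n3→n1 to n0
  n0: DF=∅
  n1: DF={n5,n8}
  n2: DF=∅
  n3: DF={n5,n8}
  n4: DF={n8}
  n5: DF={n8}
  n6: DF={n8}
  n7: DF={n8}
  n8: DF=∅

DF(n1) = ["n5", "n8"]

Answer: ["n5", "n8"]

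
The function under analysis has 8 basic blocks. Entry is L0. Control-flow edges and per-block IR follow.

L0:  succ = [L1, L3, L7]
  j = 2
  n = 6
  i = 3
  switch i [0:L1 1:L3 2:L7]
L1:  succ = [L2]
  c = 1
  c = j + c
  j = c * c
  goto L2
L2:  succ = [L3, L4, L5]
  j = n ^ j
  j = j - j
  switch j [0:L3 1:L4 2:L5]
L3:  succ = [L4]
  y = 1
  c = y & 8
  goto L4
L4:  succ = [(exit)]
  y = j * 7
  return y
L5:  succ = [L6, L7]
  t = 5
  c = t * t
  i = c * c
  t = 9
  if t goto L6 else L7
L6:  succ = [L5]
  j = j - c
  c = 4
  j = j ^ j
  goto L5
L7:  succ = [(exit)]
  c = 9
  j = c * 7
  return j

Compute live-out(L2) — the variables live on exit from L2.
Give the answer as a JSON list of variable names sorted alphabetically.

Per-block:
  L0: def={i,j,n} ue=∅
  L1: def={c,j} ue={j}
  L2: def={j} ue={j,n}
  L3: def={c,y} ue=∅
  L4: def={y} ue={j}
  L5: def={c,i,t} ue=∅
  L6: def={c,j} ue={c,j}
  L7: def={c,j} ue=∅

Backward fixpoint:
  L0: in=∅ out={j,n}
  L1: in={j,n} out={j,n}
  L2: in={j,n} out={j}
  L3: in={j} out={j}
  L4: in={j} out=∅
  L5: in={j} out={c,j}
  L6: in={c,j} out={j}
  L7: in=∅ out=∅

live-out(L2) = ["j"]

Answer: ["j"]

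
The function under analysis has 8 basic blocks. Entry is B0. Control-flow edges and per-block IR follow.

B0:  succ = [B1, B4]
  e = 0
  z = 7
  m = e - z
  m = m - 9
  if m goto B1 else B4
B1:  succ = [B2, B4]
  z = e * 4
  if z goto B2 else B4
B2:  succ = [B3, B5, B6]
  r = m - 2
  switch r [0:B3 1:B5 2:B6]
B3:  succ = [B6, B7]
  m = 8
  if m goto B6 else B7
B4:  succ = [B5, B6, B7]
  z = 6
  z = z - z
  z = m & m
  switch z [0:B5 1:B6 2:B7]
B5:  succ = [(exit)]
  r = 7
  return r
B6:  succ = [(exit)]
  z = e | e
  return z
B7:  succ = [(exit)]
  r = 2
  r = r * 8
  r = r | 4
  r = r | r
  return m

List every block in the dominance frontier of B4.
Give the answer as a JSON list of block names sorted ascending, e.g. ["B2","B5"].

Answer: ["B5", "B6", "B7"]

Derivation:
idom tree: B1←B0 B2←B1 B3←B2 B4←B0 B5←B0 B6←B0 B7←B0
Join-block Dom:
  B4: preds {B0,B1}: {B0} ∩ {B0,B1} = {B0}; idom=B0
  B5: preds {B2,B4}: {B0,B1,B2} ∩ {B0,B4} = {B0}; idom=B0
  B6: preds {B2,B3,B4}: {B0,B1,B2} ∩ {B0,B1,B2,B3} ∩ {B0,B4} = {B0}; idom=B0
  B7: preds {B3,B4}: {B0,B1,B2,B3} ∩ {B0,B4} = {B0}; idom=B0

Frontier:
  B4←B0: walk · to B0
  B4←B1: walk B1 to B0
  B5←B2: walk B2→B1 to B0
  B5←B4: walk B4 to B0
  B6←B2: walk B2→B1 to B0
  B6←B3: walk B3→B2→B1 to B0
  B6←B4: walk B4 to B0
  B7←B3: walk B3→B2→B1 to B0
  B7←B4: walk B4 to B0
  B0: DF=∅
  B1: DF={B4,B5,B6,B7}
  B2: DF={B5,B6,B7}
  B3: DF={B6,B7}
  B4: DF={B5,B6,B7}
  B5: DF=∅
  B6: DF=∅
  B7: DF=∅

DF(B4) = ["B5", "B6", "B7"]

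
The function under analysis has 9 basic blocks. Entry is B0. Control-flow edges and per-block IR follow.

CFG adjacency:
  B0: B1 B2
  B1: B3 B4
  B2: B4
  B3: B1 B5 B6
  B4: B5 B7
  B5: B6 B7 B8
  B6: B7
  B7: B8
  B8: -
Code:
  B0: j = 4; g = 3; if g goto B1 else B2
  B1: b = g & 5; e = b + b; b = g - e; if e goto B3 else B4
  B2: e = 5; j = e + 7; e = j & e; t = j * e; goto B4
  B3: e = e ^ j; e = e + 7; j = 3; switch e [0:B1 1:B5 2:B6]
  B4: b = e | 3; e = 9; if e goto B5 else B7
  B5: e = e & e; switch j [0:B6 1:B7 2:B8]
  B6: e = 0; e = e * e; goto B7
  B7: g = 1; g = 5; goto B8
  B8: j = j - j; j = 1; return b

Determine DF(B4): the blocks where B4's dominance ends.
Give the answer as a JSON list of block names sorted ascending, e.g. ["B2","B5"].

Answer: ["B5", "B7"]

Working:
idom tree: B1←B0 B2←B0 B3←B1 B4←B0 B5←B0 B6←B0 B7←B0 B8←B0
Join-block Dom:
  B1: preds {B0,B3}: {B0} ∩ {B0,B1,B3} = {B0}; idom=B0
  B4: preds {B1,B2}: {B0,B1} ∩ {B0,B2} = {B0}; idom=B0
  B5: preds {B3,B4}: {B0,B1,B3} ∩ {B0,B4} = {B0}; idom=B0
  B6: preds {B3,B5}: {B0,B1,B3} ∩ {B0,B5} = {B0}; idom=B0
  B7: preds {B4,B5,B6}: {B0,B4} ∩ {B0,B5} ∩ {B0,B6} = {B0}; idom=B0
  B8: preds {B5,B7}: {B0,B5} ∩ {B0,B7} = {B0}; idom=B0

Frontier:
  B1←B0: walk · to B0
  B1←B3: walk B3→B1 to B0
  B4←B1: walk B1 to B0
  B4←B2: walk B2 to B0
  B5←B3: walk B3→B1 to B0
  B5←B4: walk B4 to B0
  B6←B3: walk B3→B1 to B0
  B6←B5: walk B5 to B0
  B7←B4: walk B4 to B0
  B7←B5: walk B5 to B0
  B7←B6: walk B6 to B0
  B8←B5: walk B5 to B0
  B8←B7: walk B7 to B0
  DF(B0)=∅
  DF(B1)={B1,B4,B5,B6}
  DF(B2)={B4}
  DF(B3)={B1,B5,B6}
  DF(B4)={B5,B7}
  DF(B5)={B6,B7,B8}
  DF(B6)={B7}
  DF(B7)={B8}
  DF(B8)=∅

DF(B4) = ["B5", "B7"]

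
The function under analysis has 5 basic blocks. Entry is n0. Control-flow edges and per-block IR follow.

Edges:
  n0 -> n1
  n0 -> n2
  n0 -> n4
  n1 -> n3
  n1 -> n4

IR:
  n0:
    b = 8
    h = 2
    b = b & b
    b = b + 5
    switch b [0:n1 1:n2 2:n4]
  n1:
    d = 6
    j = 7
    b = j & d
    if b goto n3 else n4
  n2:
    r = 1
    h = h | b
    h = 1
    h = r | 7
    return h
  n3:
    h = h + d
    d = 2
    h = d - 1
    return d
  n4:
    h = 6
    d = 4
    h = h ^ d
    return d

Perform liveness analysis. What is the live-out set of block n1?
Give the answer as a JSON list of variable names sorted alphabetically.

def/use:
  n0: {b,h} / ∅
  n1: {b,d,j} / ∅
  n2: {h,r} / {b,h}
  n3: {d,h} / {d,h}
  n4: {d,h} / ∅

Live sets:
  n0 li=∅ lo={b,h}
  n1 li={h} lo={d,h}
  n2 li={b,h} lo=∅
  n3 li={d,h} lo=∅
  n4 li=∅ lo=∅

live-out(n1) = ["d", "h"]

Answer: ["d", "h"]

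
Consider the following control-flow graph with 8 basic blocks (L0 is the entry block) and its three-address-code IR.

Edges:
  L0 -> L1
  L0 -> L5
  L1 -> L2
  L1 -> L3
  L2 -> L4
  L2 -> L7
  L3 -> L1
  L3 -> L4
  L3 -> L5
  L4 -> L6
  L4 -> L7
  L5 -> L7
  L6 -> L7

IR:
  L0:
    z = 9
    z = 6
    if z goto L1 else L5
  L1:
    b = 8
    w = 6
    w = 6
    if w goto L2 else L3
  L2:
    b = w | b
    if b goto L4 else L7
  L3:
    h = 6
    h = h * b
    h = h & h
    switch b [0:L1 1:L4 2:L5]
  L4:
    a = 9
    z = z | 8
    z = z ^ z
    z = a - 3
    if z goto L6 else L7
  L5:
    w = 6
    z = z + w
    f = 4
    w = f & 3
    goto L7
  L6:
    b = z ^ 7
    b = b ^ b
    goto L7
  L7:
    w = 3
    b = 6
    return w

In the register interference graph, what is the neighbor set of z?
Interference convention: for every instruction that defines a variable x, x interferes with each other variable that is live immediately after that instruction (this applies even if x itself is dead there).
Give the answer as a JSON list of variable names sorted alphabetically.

Answer: ["a", "b", "h", "w"]

Working:
Per-block:
  L0 def {z} use ∅
  L1 def {b,w} use ∅
  L2 def {b} use {b,w}
  L3 def {h} use {b}
  L4 def {a,z} use {z}
  L5 def {f,w,z} use {z}
  L6 def {b} use {z}
  L7 def {b,w} use ∅

Liveness:
  L0 li=∅ lo={z}
  L1 li={z} lo={b,w,z}
  L2 li={b,w,z} lo={z}
  L3 li={b,z} lo={z}
  L4 li={z} lo={z}
  L5 li={z} lo=∅
  L6 li={z} lo=∅
  L7 li=∅ lo=∅

Conflict graph:
  a↔{z}
  b↔{h,w,z}
  f↔∅
  h↔{b,z}
  w↔{b,z}
  z↔{a,b,h,w}

N(z) = ["a", "b", "h", "w"]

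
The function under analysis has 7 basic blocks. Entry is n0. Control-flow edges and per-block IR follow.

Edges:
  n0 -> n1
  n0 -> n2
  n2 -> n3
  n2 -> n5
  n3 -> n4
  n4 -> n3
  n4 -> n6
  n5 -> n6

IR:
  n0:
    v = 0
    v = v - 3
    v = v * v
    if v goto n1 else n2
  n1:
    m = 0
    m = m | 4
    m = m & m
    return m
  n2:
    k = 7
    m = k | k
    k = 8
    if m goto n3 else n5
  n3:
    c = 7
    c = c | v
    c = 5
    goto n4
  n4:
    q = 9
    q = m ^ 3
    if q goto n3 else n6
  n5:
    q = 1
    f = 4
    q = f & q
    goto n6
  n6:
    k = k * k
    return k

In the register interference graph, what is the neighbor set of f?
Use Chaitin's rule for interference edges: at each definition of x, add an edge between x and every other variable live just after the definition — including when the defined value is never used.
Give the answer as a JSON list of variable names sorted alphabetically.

Answer: ["k", "q"]

Working:
def/use:
  n0 def {v} use ∅
  n1 def {m} use ∅
  n2 def {k,m} use ∅
  n3 def {c} use {v}
  n4 def {q} use {m}
  n5 def {f,q} use ∅
  n6 def {k} use {k}

Live sets:
  n0: in=∅ out={v}
  n1: in=∅ out=∅
  n2: in={v} out={k,m,v}
  n3: in={k,m,v} out={k,m,v}
  n4: in={k,m,v} out={k,m,v}
  n5: in={k} out={k}
  n6: in={k} out=∅

Interference:
  c: {k,m,v}
  f: {k,q}
  k: {c,f,m,q,v}
  m: {c,k,q,v}
  q: {f,k,m,v}
  v: {c,k,m,q}

N(f) = ["k", "q"]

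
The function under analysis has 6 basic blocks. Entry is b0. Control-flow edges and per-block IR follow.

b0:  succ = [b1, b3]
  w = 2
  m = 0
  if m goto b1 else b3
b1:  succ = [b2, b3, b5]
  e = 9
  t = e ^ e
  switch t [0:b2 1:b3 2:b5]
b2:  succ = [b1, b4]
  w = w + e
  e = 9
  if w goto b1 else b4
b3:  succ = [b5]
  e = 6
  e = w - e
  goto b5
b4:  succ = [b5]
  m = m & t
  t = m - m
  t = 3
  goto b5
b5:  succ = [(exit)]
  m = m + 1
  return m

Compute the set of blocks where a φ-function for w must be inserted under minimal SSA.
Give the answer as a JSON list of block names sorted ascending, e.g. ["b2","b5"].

idom tree: b1←b0 b2←b1 b3←b0 b4←b2 b5←b0
Dom at joins:
  b1: preds {b0,b2}: {b0} ∩ {b0,b1,b2} = {b0}; idom=b0
  b3: preds {b0,b1}: {b0} ∩ {b0,b1} = {b0}; idom=b0
  b5: preds {b1,b3,b4}: {b0,b1} ∩ {b0,b3} ∩ {b0,b1,b2,b4} = {b0}; idom=b0

DF derivation:
  b1←b0: walk · to b0
  b1←b2: walk b2→b1 to b0
  b3←b0: walk · to b0
  b3←b1: walk b1 to b0
  b5←b1: walk b1 to b0
  b5←b3: walk b3 to b0
  b5←b4: walk b4→b2→b1 to b0
  DF(b0)=∅
  DF(b1)={b1,b3,b5}
  DF(b2)={b1,b5}
  DF(b3)={b5}
  DF(b4)={b5}
  DF(b5)=∅

φ for w: defs {b0,b2}
  DF⁺ = {b1,b3,b5}

Answer: ["b1", "b3", "b5"]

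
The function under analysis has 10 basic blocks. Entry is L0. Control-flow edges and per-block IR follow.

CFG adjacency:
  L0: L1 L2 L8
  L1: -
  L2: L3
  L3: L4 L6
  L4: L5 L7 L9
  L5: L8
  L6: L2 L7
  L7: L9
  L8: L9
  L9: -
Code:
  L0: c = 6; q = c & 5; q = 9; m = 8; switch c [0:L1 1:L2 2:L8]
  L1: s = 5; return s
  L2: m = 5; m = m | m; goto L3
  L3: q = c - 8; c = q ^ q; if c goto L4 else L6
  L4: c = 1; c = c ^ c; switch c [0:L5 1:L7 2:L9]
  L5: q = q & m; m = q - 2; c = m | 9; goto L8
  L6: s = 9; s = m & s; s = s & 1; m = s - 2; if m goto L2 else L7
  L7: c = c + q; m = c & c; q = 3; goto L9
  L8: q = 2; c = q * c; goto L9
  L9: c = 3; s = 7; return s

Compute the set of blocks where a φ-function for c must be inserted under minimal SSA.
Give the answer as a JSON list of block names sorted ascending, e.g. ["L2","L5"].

Answer: ["L2", "L7", "L8", "L9"]

Analysis:
idom tree: L1←L0 L2←L0 L3←L2 L4←L3 L5←L4 L6←L3 L7←L3 L8←L0 L9←L0
Dom at joins:
  L2: preds {L0,L6}: {L0} ∩ {L0,L2,L3,L6} = {L0}; idom=L0
  L7: preds {L4,L6}: {L0,L2,L3,L4} ∩ {L0,L2,L3,L6} = {L0,L2,L3}; idom=L3
  L8: preds {L0,L5}: {L0} ∩ {L0,L2,L3,L4,L5} = {L0}; idom=L0
  L9: preds {L4,L7,L8}: {L0,L2,L3,L4} ∩ {L0,L2,L3,L7} ∩ {L0,L8} = {L0}; idom=L0

DF derivation:
  join L2 pred L0: · stop@L0
  join L2 pred L6: L6→L3→L2 stop@L0
  join L7 pred L4: L4 stop@L3
  join L7 pred L6: L6 stop@L3
  join L8 pred L0: · stop@L0
  join L8 pred L5: L5→L4→L3→L2 stop@L0
  join L9 pred L4: L4→L3→L2 stop@L0
  join L9 pred L7: L7→L3→L2 stop@L0
  join L9 pred L8: L8 stop@L0
  L0 → ∅
  L1 → ∅
  L2 → {L2,L8,L9}
  L3 → {L2,L8,L9}
  L4 → {L7,L8,L9}
  L5 → {L8}
  L6 → {L2,L7}
  L7 → {L9}
  L8 → {L9}
  L9 → ∅

φ for c: defs {L0,L3,L4,L5,L7,L8,L9}
  DF⁺ = {L2,L7,L8,L9}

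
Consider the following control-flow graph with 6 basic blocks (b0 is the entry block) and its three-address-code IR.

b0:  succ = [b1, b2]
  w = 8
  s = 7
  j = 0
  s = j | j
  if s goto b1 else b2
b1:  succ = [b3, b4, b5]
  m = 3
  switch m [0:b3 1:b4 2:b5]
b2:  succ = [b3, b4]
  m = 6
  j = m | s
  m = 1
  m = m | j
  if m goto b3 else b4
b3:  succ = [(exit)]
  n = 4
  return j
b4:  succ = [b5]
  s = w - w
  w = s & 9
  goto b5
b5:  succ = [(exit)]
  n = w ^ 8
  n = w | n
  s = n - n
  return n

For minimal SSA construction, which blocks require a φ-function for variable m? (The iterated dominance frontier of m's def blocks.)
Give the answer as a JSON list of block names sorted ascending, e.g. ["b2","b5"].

Answer: ["b3", "b4", "b5"]

Analysis:
idom tree: b1←b0 b2←b0 b3←b0 b4←b0 b5←b0
Join-block Dom:
  b3: preds {b1,b2}: {b0,b1} ∩ {b0,b2} = {b0}; idom=b0
  b4: preds {b1,b2}: {b0,b1} ∩ {b0,b2} = {b0}; idom=b0
  b5: preds {b1,b4}: {b0,b1} ∩ {b0,b4} = {b0}; idom=b0

DF derivation:
  join b3 pred b1: b1 stop@b0
  join b3 pred b2: b2 stop@b0
  join b4 pred b1: b1 stop@b0
  join b4 pred b2: b2 stop@b0
  join b5 pred b1: b1 stop@b0
  join b5 pred b4: b4 stop@b0
  DF(b0)=∅
  DF(b1)={b3,b4,b5}
  DF(b2)={b3,b4}
  DF(b3)=∅
  DF(b4)={b5}
  DF(b5)=∅

φ for m: defs {b1,b2}
  DF⁺ = {b3,b4,b5}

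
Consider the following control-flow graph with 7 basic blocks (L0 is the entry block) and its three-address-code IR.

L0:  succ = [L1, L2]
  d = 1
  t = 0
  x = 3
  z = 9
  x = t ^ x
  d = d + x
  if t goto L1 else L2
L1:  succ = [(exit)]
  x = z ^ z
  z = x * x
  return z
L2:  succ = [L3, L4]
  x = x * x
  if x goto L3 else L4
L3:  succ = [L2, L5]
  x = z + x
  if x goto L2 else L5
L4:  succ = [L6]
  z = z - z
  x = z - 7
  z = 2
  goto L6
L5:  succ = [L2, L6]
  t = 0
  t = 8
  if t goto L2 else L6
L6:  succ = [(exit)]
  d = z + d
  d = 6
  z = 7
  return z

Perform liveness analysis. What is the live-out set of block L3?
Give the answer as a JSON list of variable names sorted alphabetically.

Block summaries:
  L0 def {d,t,x,z} use ∅
  L1 def {x,z} use {z}
  L2 def {x} use {x}
  L3 def {x} use {x,z}
  L4 def {x,z} use {z}
  L5 def {t} use ∅
  L6 def {d,z} use {d,z}

Liveness:
  live L0: ∅→{d,x,z}
  live L1: {z}→∅
  live L2: {d,x,z}→{d,x,z}
  live L3: {d,x,z}→{d,x,z}
  live L4: {d,z}→{d,z}
  live L5: {d,x,z}→{d,x,z}
  live L6: {d,z}→∅

live-out(L3) = ["d", "x", "z"]

Answer: ["d", "x", "z"]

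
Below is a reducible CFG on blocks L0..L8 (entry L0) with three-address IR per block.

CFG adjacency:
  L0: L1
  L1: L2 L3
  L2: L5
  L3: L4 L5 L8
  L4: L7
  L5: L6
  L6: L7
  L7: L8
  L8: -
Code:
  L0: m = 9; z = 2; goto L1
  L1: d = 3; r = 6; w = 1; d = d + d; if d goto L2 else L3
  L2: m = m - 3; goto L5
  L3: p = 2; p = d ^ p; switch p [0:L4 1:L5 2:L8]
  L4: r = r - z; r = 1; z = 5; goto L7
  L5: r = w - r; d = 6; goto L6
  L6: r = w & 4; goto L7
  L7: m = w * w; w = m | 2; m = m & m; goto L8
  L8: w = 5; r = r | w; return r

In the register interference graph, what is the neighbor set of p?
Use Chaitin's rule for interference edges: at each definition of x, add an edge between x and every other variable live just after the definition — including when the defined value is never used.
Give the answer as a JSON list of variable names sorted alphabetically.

Answer: ["d", "r", "w", "z"]

Working:
Block summaries:
  L0: {m,z} / ∅
  L1: {d,r,w} / ∅
  L2: {m} / {m}
  L3: {p} / {d}
  L4: {r,z} / {r,z}
  L5: {d,r} / {r,w}
  L6: {r} / {w}
  L7: {m,w} / {w}
  L8: {r,w} / {r}

Live sets:
  live L0: ∅→{m,z}
  live L1: {m,z}→{d,m,r,w,z}
  live L2: {m,r,w}→{r,w}
  live L3: {d,r,w,z}→{r,w,z}
  live L4: {r,w,z}→{r,w}
  live L5: {r,w}→{w}
  live L6: {w}→{r,w}
  live L7: {r,w}→{r}
  live L8: {r}→∅

Conflict graph:
  d↔{m,p,r,w,z}
  m↔{d,r,w,z}
  p↔{d,r,w,z}
  r↔{d,m,p,w,z}
  w↔{d,m,p,r,z}
  z↔{d,m,p,r,w}

N(p) = ["d", "r", "w", "z"]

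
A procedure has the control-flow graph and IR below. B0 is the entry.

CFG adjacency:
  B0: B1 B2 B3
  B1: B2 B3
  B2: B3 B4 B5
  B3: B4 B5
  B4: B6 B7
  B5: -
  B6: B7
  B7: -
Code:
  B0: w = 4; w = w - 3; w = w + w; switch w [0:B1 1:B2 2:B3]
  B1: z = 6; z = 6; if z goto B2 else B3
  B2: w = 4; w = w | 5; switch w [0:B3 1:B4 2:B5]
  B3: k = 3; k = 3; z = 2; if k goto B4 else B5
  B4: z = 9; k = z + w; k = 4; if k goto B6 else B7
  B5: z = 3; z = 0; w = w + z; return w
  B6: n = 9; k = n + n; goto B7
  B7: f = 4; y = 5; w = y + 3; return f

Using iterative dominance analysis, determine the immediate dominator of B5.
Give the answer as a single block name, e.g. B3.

idom tree: B1←B0 B2←B0 B3←B0 B4←B0 B5←B0 B6←B4 B7←B4
Dom∩ at merges:
  B2: preds {B0,B1}: {B0} ∩ {B0,B1} = {B0}; idom=B0
  B3: preds {B0,B1,B2}: {B0} ∩ {B0,B1} ∩ {B0,B2} = {B0}; idom=B0
  B4: preds {B2,B3}: {B0,B2} ∩ {B0,B3} = {B0}; idom=B0
  B5: preds {B2,B3}: {B0,B2} ∩ {B0,B3} = {B0}; idom=B0
  B7: preds {B4,B6}: {B0,B4} ∩ {B0,B4,B6} = {B0,B4}; idom=B4

idom(B5) = B0

Answer: B0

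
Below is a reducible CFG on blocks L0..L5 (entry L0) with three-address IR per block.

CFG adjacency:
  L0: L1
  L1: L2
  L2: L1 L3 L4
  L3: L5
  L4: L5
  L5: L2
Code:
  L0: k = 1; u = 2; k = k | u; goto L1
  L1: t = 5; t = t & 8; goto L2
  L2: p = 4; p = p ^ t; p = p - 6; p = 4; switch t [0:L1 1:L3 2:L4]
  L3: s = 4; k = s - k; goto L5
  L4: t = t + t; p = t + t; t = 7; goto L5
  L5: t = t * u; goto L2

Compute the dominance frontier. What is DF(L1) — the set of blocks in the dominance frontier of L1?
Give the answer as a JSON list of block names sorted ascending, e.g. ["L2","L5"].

idom tree: L1←L0 L2←L1 L3←L2 L4←L2 L5←L2
Dom at joins:
  L1: preds {L0,L2}: {L0} ∩ {L0,L1,L2} = {L0}; idom=L0
  L2: preds {L1,L5}: {L0,L1} ∩ {L0,L1,L2,L5} = {L0,L1}; idom=L1
  L5: preds {L3,L4}: {L0,L1,L2,L3} ∩ {L0,L1,L2,L4} = {L0,L1,L2}; idom=L2

DF derivation:
  join L1 pred L0: · stop@L0
  join L1 pred L2: L2→L1 stop@L0
  join L2 pred L1: · stop@L1
  join L2 pred L5: L5→L2 stop@L1
  join L5 pred L3: L3 stop@L2
  join L5 pred L4: L4 stop@L2
  DF(L0)=∅
  DF(L1)={L1}
  DF(L2)={L1,L2}
  DF(L3)={L5}
  DF(L4)={L5}
  DF(L5)={L2}

DF(L1) = ["L1"]

Answer: ["L1"]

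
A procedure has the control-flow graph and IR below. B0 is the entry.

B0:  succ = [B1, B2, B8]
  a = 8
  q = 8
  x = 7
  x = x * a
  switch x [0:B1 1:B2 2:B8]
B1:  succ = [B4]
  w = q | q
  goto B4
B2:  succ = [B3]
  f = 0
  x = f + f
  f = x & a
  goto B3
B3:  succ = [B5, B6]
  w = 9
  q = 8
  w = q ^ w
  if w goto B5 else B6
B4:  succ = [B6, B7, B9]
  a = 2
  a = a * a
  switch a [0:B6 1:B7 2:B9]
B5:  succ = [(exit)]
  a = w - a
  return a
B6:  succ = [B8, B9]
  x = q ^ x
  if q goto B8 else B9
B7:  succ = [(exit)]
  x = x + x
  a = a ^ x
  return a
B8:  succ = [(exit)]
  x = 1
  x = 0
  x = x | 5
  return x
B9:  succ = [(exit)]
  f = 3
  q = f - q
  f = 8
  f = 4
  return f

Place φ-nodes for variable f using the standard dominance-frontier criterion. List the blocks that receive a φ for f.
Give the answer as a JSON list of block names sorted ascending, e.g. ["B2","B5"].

Answer: ["B6", "B8", "B9"]

Working:
idom tree: B1←B0 B2←B0 B3←B2 B4←B1 B5←B3 B6←B0 B7←B4 B8←B0 B9←B0
Dom at joins:
  B6: preds {B3,B4}: {B0,B2,B3} ∩ {B0,B1,B4} = {B0}; idom=B0
  B8: preds {B0,B6}: {B0} ∩ {B0,B6} = {B0}; idom=B0
  B9: preds {B4,B6}: {B0,B1,B4} ∩ {B0,B6} = {B0}; idom=B0

Frontier:
  B6←B3: walk B3→B2 to B0
  B6←B4: walk B4→B1 to B0
  B8←B0: walk · to B0
  B8←B6: walk B6 to B0
  B9←B4: walk B4→B1 to B0
  B9←B6: walk B6 to B0
  B0 → ∅
  B1 → {B6,B9}
  B2 → {B6}
  B3 → {B6}
  B4 → {B6,B9}
  B5 → ∅
  B6 → {B8,B9}
  B7 → ∅
  B8 → ∅
  B9 → ∅

φ for f: defs {B2,B9}
  DF⁺ = {B6,B8,B9}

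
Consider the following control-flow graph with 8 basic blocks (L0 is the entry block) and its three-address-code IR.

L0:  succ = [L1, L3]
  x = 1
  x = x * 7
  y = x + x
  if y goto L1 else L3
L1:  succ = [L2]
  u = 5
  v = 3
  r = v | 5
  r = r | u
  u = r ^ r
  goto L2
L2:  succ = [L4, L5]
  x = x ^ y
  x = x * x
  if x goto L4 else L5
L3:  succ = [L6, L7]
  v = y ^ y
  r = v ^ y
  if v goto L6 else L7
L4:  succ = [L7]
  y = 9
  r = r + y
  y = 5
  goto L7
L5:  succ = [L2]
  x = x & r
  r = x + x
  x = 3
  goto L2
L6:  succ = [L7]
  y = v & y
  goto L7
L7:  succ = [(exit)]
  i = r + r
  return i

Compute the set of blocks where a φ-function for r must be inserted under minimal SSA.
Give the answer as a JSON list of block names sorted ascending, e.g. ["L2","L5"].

Answer: ["L2", "L7"]

Derivation:
idom tree: L1←L0 L2←L1 L3←L0 L4←L2 L5←L2 L6←L3 L7←L0
Join-block Dom:
  L2: preds {L1,L5}: {L0,L1} ∩ {L0,L1,L2,L5} = {L0,L1}; idom=L1
  L7: preds {L3,L4,L6}: {L0,L3} ∩ {L0,L1,L2,L4} ∩ {L0,L3,L6} = {L0}; idom=L0

Frontier:
  L2←L1: walk · to L1
  L2←L5: walk L5→L2 to L1
  L7←L3: walk L3 to L0
  L7←L4: walk L4→L2→L1 to L0
  L7←L6: walk L6→L3 to L0
  DF(L0)=∅
  DF(L1)={L7}
  DF(L2)={L2,L7}
  DF(L3)={L7}
  DF(L4)={L7}
  DF(L5)={L2}
  DF(L6)={L7}
  DF(L7)=∅

φ for r: defs {L1,L3,L4,L5}
  DF⁺ = {L2,L7}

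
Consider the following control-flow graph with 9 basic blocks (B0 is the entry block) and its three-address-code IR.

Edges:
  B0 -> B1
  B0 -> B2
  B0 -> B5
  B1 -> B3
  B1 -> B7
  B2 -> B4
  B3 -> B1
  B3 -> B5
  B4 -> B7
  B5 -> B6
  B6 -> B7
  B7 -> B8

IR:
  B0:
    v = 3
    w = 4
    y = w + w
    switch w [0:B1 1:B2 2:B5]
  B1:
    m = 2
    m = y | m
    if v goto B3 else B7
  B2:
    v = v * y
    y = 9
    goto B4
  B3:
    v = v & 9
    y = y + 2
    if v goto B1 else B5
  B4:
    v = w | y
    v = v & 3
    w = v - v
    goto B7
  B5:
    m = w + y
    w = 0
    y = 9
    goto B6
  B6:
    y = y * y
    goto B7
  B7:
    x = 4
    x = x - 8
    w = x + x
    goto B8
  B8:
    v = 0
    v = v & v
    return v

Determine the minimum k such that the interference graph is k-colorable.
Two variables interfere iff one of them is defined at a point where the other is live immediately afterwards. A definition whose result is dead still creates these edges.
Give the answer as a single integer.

Block summaries:
  B0 def {v,w,y} use ∅
  B1 def {m} use {v,y}
  B2 def {v,y} use {v,y}
  B3 def {v,y} use {v,y}
  B4 def {v,w} use {w,y}
  B5 def {m,w,y} use {w,y}
  B6 def {y} use {y}
  B7 def {w,x} use ∅
  B8 def {v} use ∅

Live sets:
  B0: in=∅ out={v,w,y}
  B1: in={v,w,y} out={v,w,y}
  B2: in={v,w,y} out={w,y}
  B3: in={v,w,y} out={v,w,y}
  B4: in={w,y} out=∅
  B5: in={w,y} out={y}
  B6: in={y} out=∅
  B7: in=∅ out=∅
  B8: in=∅ out=∅

Conflict graph:
  m: {v,w,y}
  v: {m,w,y}
  w: {m,v,y}
  x: ∅
  y: {m,v,w}

Colouring:
  {m,v,w,y} pairwise interfere (4-clique) ⇒ χ ≥ 4
  4-colouring: R0={m,x}  R1={v}  R2={w}  R3={y}
  χ = 4

Answer: 4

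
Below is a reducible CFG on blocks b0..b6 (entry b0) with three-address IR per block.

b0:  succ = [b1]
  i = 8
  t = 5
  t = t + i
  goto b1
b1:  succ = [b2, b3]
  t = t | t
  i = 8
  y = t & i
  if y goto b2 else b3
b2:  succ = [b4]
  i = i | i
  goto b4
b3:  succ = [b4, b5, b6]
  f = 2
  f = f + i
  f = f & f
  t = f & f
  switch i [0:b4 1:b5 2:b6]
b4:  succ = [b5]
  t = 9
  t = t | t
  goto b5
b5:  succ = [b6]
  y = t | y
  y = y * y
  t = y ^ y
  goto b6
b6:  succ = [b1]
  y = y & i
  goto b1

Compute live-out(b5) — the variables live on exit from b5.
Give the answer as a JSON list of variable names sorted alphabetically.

Answer: ["i", "t", "y"]

Working:
def/use:
  b0: def={i,t} ue=∅
  b1: def={i,t,y} ue={t}
  b2: def={i} ue={i}
  b3: def={f,t} ue={i}
  b4: def={t} ue=∅
  b5: def={t,y} ue={t,y}
  b6: def={y} ue={i,y}

Liveness:
  live b0: ∅→{t}
  live b1: {t}→{i,y}
  live b2: {i,y}→{i,y}
  live b3: {i,y}→{i,t,y}
  live b4: {i,y}→{i,t,y}
  live b5: {i,t,y}→{i,t,y}
  live b6: {i,t,y}→{t}

live-out(b5) = ["i", "t", "y"]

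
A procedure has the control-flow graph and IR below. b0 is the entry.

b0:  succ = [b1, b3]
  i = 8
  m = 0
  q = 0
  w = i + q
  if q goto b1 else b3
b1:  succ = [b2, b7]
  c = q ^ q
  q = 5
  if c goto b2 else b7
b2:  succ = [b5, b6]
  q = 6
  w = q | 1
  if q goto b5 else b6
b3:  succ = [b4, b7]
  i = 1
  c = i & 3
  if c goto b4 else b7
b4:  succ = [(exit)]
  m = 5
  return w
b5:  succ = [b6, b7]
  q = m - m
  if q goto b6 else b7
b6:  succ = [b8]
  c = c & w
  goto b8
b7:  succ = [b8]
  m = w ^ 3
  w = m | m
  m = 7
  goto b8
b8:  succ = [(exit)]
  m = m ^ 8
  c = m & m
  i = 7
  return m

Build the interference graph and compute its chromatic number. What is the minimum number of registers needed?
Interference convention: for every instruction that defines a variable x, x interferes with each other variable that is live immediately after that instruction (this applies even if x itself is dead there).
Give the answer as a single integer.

Block summaries:
  b0: def={i,m,q,w} ue=∅
  b1: def={c,q} ue={q}
  b2: def={q,w} ue=∅
  b3: def={c,i} ue=∅
  b4: def={m} ue={w}
  b5: def={q} ue={m}
  b6: def={c} ue={c,w}
  b7: def={m,w} ue={w}
  b8: def={c,i,m} ue={m}

Live sets:
  live b0: ∅→{m,q,w}
  live b1: {m,q,w}→{c,m,w}
  live b2: {c,m}→{c,m,w}
  live b3: {w}→{w}
  live b4: {w}→∅
  live b5: {c,m,w}→{c,m,w}
  live b6: {c,m,w}→{m}
  live b7: {w}→{m}
  live b8: {m}→∅

Interfere edges:
  c — {m,q,w}
  i — {m,q,w}
  m — {c,i,q,w}
  q — {c,i,m,w}
  w — {c,i,m,q}

Registers:
  {c,m,q,w} pairwise interfere (4-clique) ⇒ χ ≥ 4
  4-colouring: R0={m}  R1={q}  R2={w}  R3={c,i}
  χ = 4

Answer: 4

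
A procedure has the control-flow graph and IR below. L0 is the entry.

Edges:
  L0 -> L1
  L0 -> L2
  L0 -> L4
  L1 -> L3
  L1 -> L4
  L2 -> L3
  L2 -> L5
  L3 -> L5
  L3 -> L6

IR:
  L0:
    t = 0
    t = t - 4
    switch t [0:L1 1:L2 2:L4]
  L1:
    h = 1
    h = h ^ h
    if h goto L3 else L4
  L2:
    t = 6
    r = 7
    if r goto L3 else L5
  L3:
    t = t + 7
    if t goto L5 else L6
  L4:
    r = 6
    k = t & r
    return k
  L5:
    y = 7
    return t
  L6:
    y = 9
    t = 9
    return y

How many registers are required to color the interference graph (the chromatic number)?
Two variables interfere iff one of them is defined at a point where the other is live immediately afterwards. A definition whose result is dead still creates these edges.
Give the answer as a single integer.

def/use:
  L0 def {t} use ∅
  L1 def {h} use ∅
  L2 def {r,t} use ∅
  L3 def {t} use {t}
  L4 def {k,r} use {t}
  L5 def {y} use {t}
  L6 def {t,y} use ∅

Backward fixpoint:
  L0: in=∅ out={t}
  L1: in={t} out={t}
  L2: in=∅ out={t}
  L3: in={t} out={t}
  L4: in={t} out=∅
  L5: in={t} out=∅
  L6: in=∅ out=∅

Conflict graph:
  h: {t}
  k: ∅
  r: {t}
  t: {h,r,y}
  y: {t}

Registers:
  {h,t} pairwise interfere (2-clique) ⇒ χ ≥ 2
  assign h→r1 k→r0 r→r1 t→r0 y→r1 — no edge inside a register ⇒ χ ≤ 2
  χ = 2

Answer: 2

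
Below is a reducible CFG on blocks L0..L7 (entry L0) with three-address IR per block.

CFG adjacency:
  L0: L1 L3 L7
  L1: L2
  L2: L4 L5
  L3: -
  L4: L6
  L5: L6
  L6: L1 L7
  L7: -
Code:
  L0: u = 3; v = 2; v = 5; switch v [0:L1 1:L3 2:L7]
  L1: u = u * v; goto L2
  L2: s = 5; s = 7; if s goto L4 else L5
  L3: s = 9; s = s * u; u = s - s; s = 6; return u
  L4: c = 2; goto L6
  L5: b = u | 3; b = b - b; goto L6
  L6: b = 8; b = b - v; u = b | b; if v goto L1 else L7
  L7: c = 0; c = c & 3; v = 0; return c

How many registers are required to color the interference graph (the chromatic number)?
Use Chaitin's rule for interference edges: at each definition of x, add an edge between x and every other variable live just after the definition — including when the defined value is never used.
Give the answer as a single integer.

Answer: 3

Working:
Per-block:
  L0: {u,v} / ∅
  L1: {u} / {u,v}
  L2: {s} / ∅
  L3: {s,u} / {u}
  L4: {c} / ∅
  L5: {b} / {u}
  L6: {b,u} / {v}
  L7: {c,v} / ∅

Liveness:
  live L0: ∅→{u,v}
  live L1: {u,v}→{u,v}
  live L2: {u,v}→{u,v}
  live L3: {u}→∅
  live L4: {v}→{v}
  live L5: {u,v}→{v}
  live L6: {v}→{u,v}
  live L7: ∅→∅

Conflict graph:
  b: {v}
  c: {v}
  s: {u,v}
  u: {s,v}
  v: {b,c,s,u}

Chromatic number:
  lower bound: {s,u,v} mutually conflict ⇒ χ ≥ 3
  assign b→R1 c→R1 s→R1 u→R2 v→R0 — no edge inside a register ⇒ χ ≤ 3
  χ = 3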